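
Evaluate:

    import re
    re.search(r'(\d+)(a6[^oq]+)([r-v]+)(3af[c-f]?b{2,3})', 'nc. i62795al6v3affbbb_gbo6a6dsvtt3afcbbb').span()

The match spans [25:40] → '6a6dsvtt3afcbbb'.

(25, 40)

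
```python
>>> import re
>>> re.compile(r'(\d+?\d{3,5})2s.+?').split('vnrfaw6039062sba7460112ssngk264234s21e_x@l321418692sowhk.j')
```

['vnrfaw', '603906', 'a', '746011', 'ngk264234s21e_x@l', '32141869', 'whk.j']

The pattern matches one or more of a digit (lazy), then 3 to 5 of a digit (captured); then the literal '2s', then one or more of any character (lazy).
The `?` after the quantifier makes it lazy — it takes as little as possible before letting the rest of the pattern try.
Matches to split on: at [6:15] → '6039062sb'; at [16:25] → '7460112ss'; at [42:53] → '321418692so'.
`re.split` interleaves the captured-group text with the surrounding fragments.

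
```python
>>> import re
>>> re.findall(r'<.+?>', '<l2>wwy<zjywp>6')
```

With the lazy modifier that quantifier settles for the fewest repetitions that let the rest of the pattern succeed (the atoms after it are unaffected and can still be greedy).
Walking the string: at [0:4] → '<l2>'; at [7:14] → '<zjywp>'.
`findall` yields the raw match text (2 of them) because the pattern has no groups.

['<l2>', '<zjywp>']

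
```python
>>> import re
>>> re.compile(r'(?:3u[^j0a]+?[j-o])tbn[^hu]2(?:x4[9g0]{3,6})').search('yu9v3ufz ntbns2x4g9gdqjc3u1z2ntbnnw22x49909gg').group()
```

'3ufz ntbns2x4g9g'

The pattern matches the literal '3u', then one or more of any character except [j0a] (lazy), then a character in [j-o] (non-capturing group); then the literal 'tbn', then any character except [hu], then the literal '2'; then the literal 'x4', then 3 to 6 of one of [9g0] (non-capturing group).
`re.search` tries every starting position until one works.
The match spans [4:20] → '3ufz ntbns2x4g9g'.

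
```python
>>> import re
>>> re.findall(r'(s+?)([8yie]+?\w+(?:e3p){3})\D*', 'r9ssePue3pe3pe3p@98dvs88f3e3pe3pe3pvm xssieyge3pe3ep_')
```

The pattern matches one or more of a literal 's' (lazy) (captured); then one or more of one of [8yie] (lazy), then one or more of a word character, then the literal 'e3p' repeated 3 times (captured); then zero or more of a non-digit.
Scanning left to right: at [2:17] match 'ssePue3pe3pe3p@', groups = ('ss', 'ePue3pe3pe3p'); at [21:46] match 's88f3e3pe3pe3pvm xssieyge', groups = ('s', '88f3e3pe3pe3p').
2 groups means each result is a tuple of 2 captured strings — 2 here.

[('ss', 'ePue3pe3pe3p'), ('s', '88f3e3pe3pe3p')]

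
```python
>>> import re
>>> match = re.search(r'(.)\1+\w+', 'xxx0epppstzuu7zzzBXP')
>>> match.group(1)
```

`\1` has to match the exact text group 1 already captured.
`search` walks the string left to right and returns the first match it finds.
The match spans [0:20] → 'xxx0epppstzuu7zzzBXP'.
Captured: group 1 = 'x'.

'x'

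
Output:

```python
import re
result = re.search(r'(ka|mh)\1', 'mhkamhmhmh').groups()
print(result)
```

('mh',)

After group 1 captures some text, `\1` only succeeds where that same text appears again.
`re.search` tries every starting position until one works.
The match spans [4:8] → 'mhmh'.
Captured: group 1 = 'mh'.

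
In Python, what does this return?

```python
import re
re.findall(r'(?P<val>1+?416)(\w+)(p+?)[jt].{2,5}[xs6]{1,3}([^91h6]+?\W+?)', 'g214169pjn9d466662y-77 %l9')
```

[('1416', '9', 'p', '2y-')]

A `+?`/`*?`/`{m,n}?` starts at its minimum and grows only as far as needed for what follows to match.
Multiple groups make `findall` return tuples — one 4-tuple for the one match.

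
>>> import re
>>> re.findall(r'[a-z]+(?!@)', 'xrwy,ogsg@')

['xrwy', 'ogs']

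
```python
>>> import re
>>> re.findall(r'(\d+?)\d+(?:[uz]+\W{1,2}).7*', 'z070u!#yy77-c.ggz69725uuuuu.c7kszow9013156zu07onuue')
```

A `+?`/`*?`/`{m,n}?` starts at its minimum and grows only as far as needed for what follows to match.
`findall` collects group 1 from each match (2 total).

['0', '6']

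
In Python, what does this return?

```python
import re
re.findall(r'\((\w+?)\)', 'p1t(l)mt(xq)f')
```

`findall` collects group 1 from each match (2 total).

['l', 'xq']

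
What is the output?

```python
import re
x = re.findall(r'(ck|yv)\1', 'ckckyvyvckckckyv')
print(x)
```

['ck', 'yv', 'ck']

`\1` has to match the exact text group 1 already captured.
With a single group, `findall` returns only what that group captured — 3 items.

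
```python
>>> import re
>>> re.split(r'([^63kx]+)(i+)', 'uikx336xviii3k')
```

['', 'u', 'i', 'kx336x', 'vii', 'i', '3k']

Pattern: one or more of any character except [63kx] (captured); then one or more of a literal 'i' (captured).
Matches to split on: at [0:2] → 'ui'; at [8:12] → 'viii'.
Because the pattern has a capturing group, `split` also inserts each captured text between the pieces.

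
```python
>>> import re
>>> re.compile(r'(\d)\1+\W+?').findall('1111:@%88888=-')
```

['1', '8']

The backreference `\1` re-matches whatever the first group consumed, character for character.
Matches: at [0:5] match '1111:', group 1 = '1'; at [7:13] match '88888=', group 1 = '8'.
`findall` collects group 1 from each match (2 total).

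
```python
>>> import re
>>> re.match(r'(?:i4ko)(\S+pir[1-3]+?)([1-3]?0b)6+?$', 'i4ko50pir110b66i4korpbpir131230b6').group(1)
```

This matches the literal 'i4', then the literal 'ko' (non-capturing group); then one or more of a non-whitespace character, then the literal 'pir', then one or more of a character in [1-3] (lazy) (captured); then optionally a character in [1-3], then the literal '0b' (captured); then one or more of a literal '6' (lazy); then anchored at the end.
A non-greedy quantifier consumes as few characters as it can — just enough that the remainder of the pattern still matches from where it stops; whatever follows it matches normally.
`match` is anchored at position 0; if the pattern doesn't fit there, it returns None.
The match spans [0:33] → 'i4ko50pir110b66i4korpbpir131230b6'.
Captured: group 1 = '50pir110b66i4korpbpir1312', group 2 = '30b'.

'50pir110b66i4korpbpir1312'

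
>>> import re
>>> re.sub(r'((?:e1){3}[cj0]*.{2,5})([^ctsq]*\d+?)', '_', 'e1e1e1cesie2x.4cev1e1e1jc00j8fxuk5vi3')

Every occurrence is swapped for '_'.

'_cev1e1e1jc00j8fxuk5vi3'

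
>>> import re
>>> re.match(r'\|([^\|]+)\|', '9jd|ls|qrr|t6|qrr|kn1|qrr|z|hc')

`re.match` won't scan ahead — the pattern has to work from the very first character.
Here position 0 doesn't satisfy it, so the call returns None.

None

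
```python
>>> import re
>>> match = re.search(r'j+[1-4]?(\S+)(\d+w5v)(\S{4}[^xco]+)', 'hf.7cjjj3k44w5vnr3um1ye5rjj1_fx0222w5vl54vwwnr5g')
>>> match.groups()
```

This matches one or more of the literal 'j', then optionally a character in [1-4]; then one or more of a non-whitespace character (captured); then one or more of a digit, then the literal 'w5v' (captured); then exactly 4 of a non-whitespace character, then one or more of any character except [xco] (captured).
`re.search` tries every starting position until one works.
The match spans [5:48] → 'jjj3k44w5vnr3um1ye5rjj1_fx0222w5vl54vwwnr5g'.
Captured: group 1 = 'k44w5vnr3um1ye5rjj1_fx022', group 2 = '2w5v', group 3 = 'l54vwwnr5g'.

('k44w5vnr3um1ye5rjj1_fx022', '2w5v', 'l54vwwnr5g')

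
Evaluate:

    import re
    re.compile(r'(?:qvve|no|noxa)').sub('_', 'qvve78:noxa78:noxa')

'_78:_xa78:_xa'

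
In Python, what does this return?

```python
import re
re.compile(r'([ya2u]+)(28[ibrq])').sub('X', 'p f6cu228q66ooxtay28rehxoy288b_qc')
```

This matches one or more of one of [ya2u] (captured); then the literal '28', then one of [ibrq] (captured).
Matches: at [5:10] → 'u228q'; at [16:21] → 'ay28r'.
Every occurrence is swapped for 'X'.

'p f6cX66ooxtXehxoy288b_qc'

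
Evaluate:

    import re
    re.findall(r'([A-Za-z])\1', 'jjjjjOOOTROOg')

['j', 'j', 'O', 'O']

`\1` has to match the exact text group 1 already captured.
Walking the string: at [0:2] match 'jj', group 1 = 'j'; at [2:4] match 'jj', group 1 = 'j'; at [5:7] match 'OO', group 1 = 'O'; at [10:12] match 'OO', group 1 = 'O'.
One capturing group, so `findall` returns just the captured substring from each match — 4 in all.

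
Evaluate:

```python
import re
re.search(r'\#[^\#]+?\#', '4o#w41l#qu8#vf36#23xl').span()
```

`re.search` scans for the first position where the pattern succeeds.
The match spans [2:8] → '#w41l#'.

(2, 8)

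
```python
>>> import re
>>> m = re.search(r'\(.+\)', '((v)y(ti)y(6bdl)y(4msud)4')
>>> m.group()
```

'((v)y(ti)y(6bdl)y(4msud)'

`search` walks the string left to right and returns the first match it finds.
The match spans [0:24] → '((v)y(ti)y(6bdl)y(4msud)'.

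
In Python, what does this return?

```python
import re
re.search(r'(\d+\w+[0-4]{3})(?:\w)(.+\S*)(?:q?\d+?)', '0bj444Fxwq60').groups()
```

('0bj444', 'xwq6')

This matches one or more of a digit, then one or more of a word character, then exactly 3 of a character in [0-4] (captured); then a word character (non-capturing group); then one or more of any character, then zero or more of a non-whitespace character (captured); then optionally a literal 'q', then one or more of a digit (lazy) (non-capturing group).
`re.search` scans for the first position where the pattern succeeds.
The match spans [0:12] → '0bj444Fxwq60'.
Captured: group 1 = '0bj444', group 2 = 'xwq6'.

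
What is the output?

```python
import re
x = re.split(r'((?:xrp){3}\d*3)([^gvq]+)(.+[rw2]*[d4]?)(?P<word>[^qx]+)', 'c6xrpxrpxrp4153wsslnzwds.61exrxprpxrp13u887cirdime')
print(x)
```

Pattern: the literal 'xrp' repeated 3 times, then zero or more of a digit, then a literal '3' (captured); then one or more of any character except [gvq] (captured); then one or more of any character, then zero or more of one of [rw2], then optionally one of [d4] (captured); then one or more of any character except [qx] (captured as 'word').
Matches to split on: at [2:50] → 'xrpxrpxrp4153wsslnzwds.61exrxprpxrp13u887cirdime'.
The group in the pattern means `split` returns the separators' captures alongside the pieces.

['c6', 'xrpxrpxrp4153', 'wsslnzwds.61exrxprpxrp13u887cirdi', 'm', 'e', '']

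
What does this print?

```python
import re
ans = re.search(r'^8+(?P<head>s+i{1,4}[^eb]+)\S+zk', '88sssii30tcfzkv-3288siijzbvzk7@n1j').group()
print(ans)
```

The pattern matches anchored at the start of the string; then one or more of a literal '8'; then one or more of a literal 's', then 1 to 4 of the literal 'i', then one or more of any character except [eb] (captured as 'head'); then one or more of a non-whitespace character, then the literal 'zk'.
The match spans [0:29] → '88sssii30tcfzkv-3288siijzbvzk'.

88sssii30tcfzkv-3288siijzbvzk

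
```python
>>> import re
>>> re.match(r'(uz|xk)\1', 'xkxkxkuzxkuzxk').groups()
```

The match spans [0:4] → 'xkxk'.
Captured: group 1 = 'xk'.

('xk',)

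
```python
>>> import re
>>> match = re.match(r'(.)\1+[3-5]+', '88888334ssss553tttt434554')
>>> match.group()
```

'88888334'

A backreference is literal: `\1` must see the identical characters the first group matched.
`re.match` only tries the pattern at the start of the string.
The match spans [0:8] → '88888334'.
Captured: group 1 = '8'.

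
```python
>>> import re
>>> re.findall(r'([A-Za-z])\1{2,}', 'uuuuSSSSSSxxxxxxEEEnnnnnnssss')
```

A backreference is literal: `\1` must see the identical characters the first group matched.
With a single group, `findall` returns only what that group captured — 6 items.

['u', 'S', 'x', 'E', 'n', 's']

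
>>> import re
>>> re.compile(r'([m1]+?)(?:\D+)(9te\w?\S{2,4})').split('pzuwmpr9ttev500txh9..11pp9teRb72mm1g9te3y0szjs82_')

The pattern matches one or more of one of [m1] (lazy) (captured); then one or more of a non-digit (non-capturing group); then the literal '9te', then optionally a word character, then 2 to 4 of a non-whitespace character (captured).
Matches to split on: at [21:33] → '11pp9teRb72m'; at [33:44] → 'm1g9te3y0sz'.
With a capturing group present, the delimiter's captured portion is kept in the result list.

['pzuwmpr9ttev500txh9..', '11', '9teRb72m', '', 'm1', '9te3y0sz', 'js82_']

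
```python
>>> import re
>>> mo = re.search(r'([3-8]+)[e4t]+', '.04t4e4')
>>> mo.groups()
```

The match spans [2:7] → '4t4e4'.
Captured: group 1 = '4'.

('4',)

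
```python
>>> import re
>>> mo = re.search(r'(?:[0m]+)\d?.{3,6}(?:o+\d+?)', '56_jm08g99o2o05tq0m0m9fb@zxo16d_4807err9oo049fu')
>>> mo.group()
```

A `+?`/`*?`/`{m,n}?` starts at its minimum and grows only as far as needed for what follows to match.
The match spans [4:14] → 'm08g99o2o0'.

'm08g99o2o0'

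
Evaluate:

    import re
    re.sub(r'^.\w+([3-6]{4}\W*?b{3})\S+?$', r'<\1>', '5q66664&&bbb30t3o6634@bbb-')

'<6664&&bbb>'

The pattern matches anchored at the start of the string; then any character, then one or more of a word character; then exactly 4 of a character in [3-6], then zero or more of a non-word character (lazy), then exactly 3 of a literal 'b' (captured); then one or more of a non-whitespace character (lazy); then anchored at the end.
The replacement refers to a captured group, so each match is rewritten using its own captured text.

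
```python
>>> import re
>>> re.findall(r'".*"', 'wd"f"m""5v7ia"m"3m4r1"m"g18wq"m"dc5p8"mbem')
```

['"f"m""5v7ia"m"3m4r1"m"g18wq"m"dc5p8"']

Walking the string: at [2:38] → '"f"m""5v7ia"m"3m4r1"m"g18wq"m"dc5p8"'.
`findall` yields the raw match text (1 of them) because the pattern has no groups.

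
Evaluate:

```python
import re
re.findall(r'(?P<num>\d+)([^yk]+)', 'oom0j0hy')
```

[('0', 'j0h')]

This matches one or more of a digit (captured as 'num'); then one or more of any character except [yk] (captured).
`findall` packs the 2 group values into a tuple for every match.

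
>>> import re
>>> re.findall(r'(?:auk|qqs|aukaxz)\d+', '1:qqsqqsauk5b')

['auk5']

With no groups in the pattern, `findall` gives back each whole match — 1 here.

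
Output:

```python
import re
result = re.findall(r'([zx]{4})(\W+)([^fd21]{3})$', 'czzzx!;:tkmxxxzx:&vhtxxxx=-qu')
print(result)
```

[('xxxx', '=', '-qu')]

This matches exactly 4 of one of [zx] (captured); then one or more of a non-word character (captured); then exactly 3 of any character except [fd21] (captured); then anchored at the end.
3 groups means the one result is a tuple of 3 captured strings — 1 here.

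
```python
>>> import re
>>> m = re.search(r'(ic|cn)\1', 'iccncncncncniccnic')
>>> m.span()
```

(2, 6)

The backreference `\1` re-matches whatever the first group consumed, character for character.
`re.search` tries every starting position until one works.
The match spans [2:6] → 'cncn'.
Captured: group 1 = 'cn'.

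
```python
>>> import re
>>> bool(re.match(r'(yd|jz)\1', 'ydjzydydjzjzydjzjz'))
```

`\1` is not a pattern — it's the concrete string captured by group 1, re-applied verbatim.
With `match`, the pattern is implicitly anchored at the beginning.
Here position 0 doesn't satisfy it, so the call returns None, and `bool(None)` is False.

False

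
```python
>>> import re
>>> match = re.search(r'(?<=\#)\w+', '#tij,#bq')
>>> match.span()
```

(1, 4)

The positive lookaround only admits positions where the adjacent text matches; those characters stay outside the span.
`re.search` tries every starting position until one works.
The match spans [1:4] → 'tij'.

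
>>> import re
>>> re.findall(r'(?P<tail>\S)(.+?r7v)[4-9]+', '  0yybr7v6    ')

This matches a non-whitespace character (captured as 'tail'); then one or more of any character (lazy), then the literal 'r7v' (captured); then one or more of a character in [4-9].
With 2 capturing groups, `findall` returns a 2-tuple per match.

[('0', 'yybr7v')]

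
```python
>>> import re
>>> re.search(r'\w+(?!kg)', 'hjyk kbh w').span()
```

The negative lookahead/lookbehind blocks any match where the forbidden context is present.
`re.search` scans for the first position where the pattern succeeds.
The match spans [0:4] → 'hjyk'.

(0, 4)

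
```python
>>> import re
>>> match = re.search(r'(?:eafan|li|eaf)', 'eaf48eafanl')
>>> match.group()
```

The match spans [0:3] → 'eaf'.

'eaf'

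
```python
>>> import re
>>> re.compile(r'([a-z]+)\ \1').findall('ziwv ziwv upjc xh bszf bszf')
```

The backreference `\1` re-matches whatever the first group consumed, character for character.
Matches: at [0:9] match 'ziwv ziwv', group 1 = 'ziwv'; at [18:27] match 'bszf bszf', group 1 = 'bszf'.
Because there's exactly one group, `findall` drops the full match and keeps group 1 from each hit.

['ziwv', 'bszf']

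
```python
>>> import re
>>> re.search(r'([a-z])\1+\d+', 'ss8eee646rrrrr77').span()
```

(0, 3)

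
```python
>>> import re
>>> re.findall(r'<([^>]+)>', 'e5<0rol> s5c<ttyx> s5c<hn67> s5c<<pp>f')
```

['0rol', 'ttyx', 'hn67', '<pp']

Walking the string: at [2:8] match '<0rol>', group 1 = '0rol'; at [12:18] match '<ttyx>', group 1 = 'ttyx'; at [22:28] match '<hn67>', group 1 = 'hn67'; at [32:37] match '<<pp>', group 1 = '<pp'.
One capturing group, so `findall` returns just the captured substring from each match — 4 in all.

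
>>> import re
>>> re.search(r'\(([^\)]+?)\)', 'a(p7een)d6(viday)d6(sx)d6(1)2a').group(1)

'p7een'

`re.search` tries every starting position until one works.
The match spans [1:8] → '(p7een)'.
Captured: group 1 = 'p7een'.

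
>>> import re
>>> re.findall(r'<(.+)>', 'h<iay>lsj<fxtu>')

['iay>lsj<fxtu']

`findall` collects group 1 from the one match (1 total).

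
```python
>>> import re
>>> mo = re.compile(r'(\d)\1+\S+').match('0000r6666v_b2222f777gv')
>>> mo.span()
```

(0, 22)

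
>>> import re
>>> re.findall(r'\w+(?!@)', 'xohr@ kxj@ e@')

['xoh', 'kx']

Because the assertion is negative and zero-width, positions next to the forbidden text are skipped.
Scanning left to right: at [0:3] → 'xoh'; at [6:8] → 'kx'.
Since nothing is captured, `findall` lists the 2 matched substrings directly.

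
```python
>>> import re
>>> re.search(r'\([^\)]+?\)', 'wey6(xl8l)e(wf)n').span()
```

(4, 10)

Unlike `match`, `search` isn't anchored — it looks for the pattern anywhere in the string.
The match spans [4:10] → '(xl8l)'.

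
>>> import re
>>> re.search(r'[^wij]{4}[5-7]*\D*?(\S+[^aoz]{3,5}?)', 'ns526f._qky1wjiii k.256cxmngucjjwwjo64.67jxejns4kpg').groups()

The pattern matches exactly 4 of any character except [wij], then zero or more of a character in [5-7], then zero or more of a non-digit (lazy); then one or more of a non-whitespace character, then 3 to 5 of any character except [aoz] (lazy) (captured).
A non-greedy quantifier consumes as few characters as it can — just enough that the remainder of the pattern still matches from where it stops; whatever follows it matches normally.
`re.search` scans for the first position where the pattern succeeds.
The match spans [0:20] → 'ns526f._qky1wjiii k.'.
Captured: group 1 = 'f._qky1wjiii k.'.

('f._qky1wjiii k.',)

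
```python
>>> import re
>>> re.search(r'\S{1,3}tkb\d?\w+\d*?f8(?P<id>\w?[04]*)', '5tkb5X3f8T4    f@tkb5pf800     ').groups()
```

('T4',)

Pattern: 1 to 3 of a non-whitespace character, then the literal 'tkb'; then optionally a digit, then one or more of a word character; then zero or more of a digit (lazy), then the literal 'f8'; then optionally a word character, then zero or more of one of [04] (captured as 'id').
`search` walks the string left to right and returns the first match it finds.
The match spans [0:11] → '5tkb5X3f8T4'.
Captured: group 1 = 'T4'.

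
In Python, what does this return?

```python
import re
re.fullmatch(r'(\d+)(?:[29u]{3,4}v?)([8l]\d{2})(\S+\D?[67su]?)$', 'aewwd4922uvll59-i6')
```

The pattern matches one or more of a digit (captured); then 3 to 4 of one of [29u], then optionally the literal 'v' (non-capturing group); then one of [8l], then exactly 2 of a digit (captured); then one or more of a non-whitespace character, then optionally a non-digit, then optionally one of [67su] (captured); then anchored at the end.
`re.fullmatch` is like wrapping the pattern in `^…$` (in single-line mode).
Here the string isn't matched end-to-end, so the call returns None.

None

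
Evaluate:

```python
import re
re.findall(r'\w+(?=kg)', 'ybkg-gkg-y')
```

Lookahead/lookbehind check context without consuming it, so the matched span excludes the asserted characters.
No capturing groups, so `findall` returns the 2 full match strings.

['yb', 'g']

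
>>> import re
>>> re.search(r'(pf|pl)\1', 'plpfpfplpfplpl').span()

(2, 6)

A backreference is literal: `\1` must see the identical characters the first group matched.
The match spans [2:6] → 'pfpf'.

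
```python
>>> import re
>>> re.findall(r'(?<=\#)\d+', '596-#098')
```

['098']

Because the assertion is zero-width, the text it checks is not consumed and won't appear in the result.
Scanning left to right: at [5:8] → '098'.
Since nothing is captured, `findall` lists the 1 matched substring directly.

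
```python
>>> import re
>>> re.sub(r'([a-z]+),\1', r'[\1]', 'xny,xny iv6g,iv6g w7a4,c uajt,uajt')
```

A backreference is literal: `\1` must see the identical characters the first group matched.
Each match is replaced using the text its own group 1 captured.

'[xny] iv6g,iv6g w7a4,c [uajt]'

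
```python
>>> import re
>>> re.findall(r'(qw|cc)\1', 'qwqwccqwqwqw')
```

['qw', 'qw']

A backreference is literal: `\1` must see the identical characters the first group matched.
Walking the string: at [0:4] match 'qwqw', group 1 = 'qw'; at [6:10] match 'qwqw', group 1 = 'qw'.
One capturing group, so `findall` returns just the captured substring from each match — 2 in all.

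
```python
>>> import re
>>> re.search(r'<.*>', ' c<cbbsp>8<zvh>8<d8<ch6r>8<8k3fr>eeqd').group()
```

`re.search` tries every starting position until one works.
The match spans [2:33] → '<cbbsp>8<zvh>8<d8<ch6r>8<8k3fr>'.

'<cbbsp>8<zvh>8<d8<ch6r>8<8k3fr>'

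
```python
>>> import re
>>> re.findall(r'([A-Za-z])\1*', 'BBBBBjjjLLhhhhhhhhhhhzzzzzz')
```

The backreference `\1` re-matches whatever the first group consumed, character for character.
Walking the string: at [0:5] match 'BBBBB', group 1 = 'B'; at [5:8] match 'jjj', group 1 = 'j'; at [8:10] match 'LL', group 1 = 'L'; at [10:21] match 'hhhhhhhhhhh', group 1 = 'h'; at [21:27] match 'zzzzzz', group 1 = 'z'.
Because there's exactly one group, `findall` drops the full match and keeps group 1 from each hit.

['B', 'j', 'L', 'h', 'z']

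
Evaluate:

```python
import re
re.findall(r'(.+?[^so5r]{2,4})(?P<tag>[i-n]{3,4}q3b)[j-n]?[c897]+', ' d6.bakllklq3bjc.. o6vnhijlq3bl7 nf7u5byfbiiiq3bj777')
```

[(' d6.bak', 'llklq3b'), ('.. o6vnh', 'ijlq3b'), (' nf7u5byfb', 'iiiq3b')]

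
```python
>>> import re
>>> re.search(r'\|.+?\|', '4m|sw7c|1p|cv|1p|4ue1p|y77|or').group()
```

'|sw7c|'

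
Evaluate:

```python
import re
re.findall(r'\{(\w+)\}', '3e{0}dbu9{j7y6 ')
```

['0']

Matches: at [2:5] match '{0}', group 1 = '0'.
`findall` collects group 1 from the one match (1 total).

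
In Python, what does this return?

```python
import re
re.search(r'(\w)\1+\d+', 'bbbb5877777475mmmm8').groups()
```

('b',)

The match spans [0:14] → 'bbbb5877777475'.
Captured: group 1 = 'b'.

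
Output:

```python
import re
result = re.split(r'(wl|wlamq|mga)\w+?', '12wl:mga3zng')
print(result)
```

['12wl:', 'mga', 'zng']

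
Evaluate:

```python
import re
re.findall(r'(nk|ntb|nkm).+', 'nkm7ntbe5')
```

['nk']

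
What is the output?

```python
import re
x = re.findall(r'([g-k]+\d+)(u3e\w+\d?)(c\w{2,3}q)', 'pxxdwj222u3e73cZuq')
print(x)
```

[('j222', 'u3e73', 'cZuq')]

Pattern: one or more of a character in [g-k], then one or more of a digit (captured); then the literal 'u3e', then one or more of a word character, then optionally a digit (captured); then a literal 'c', then 2 to 3 of a word character, then the literal 'q' (captured).
Matches: at [5:18] match 'j222u3e73cZuq', groups = ('j222', 'u3e73', 'cZuq').
`findall` packs the 3 group values into a tuple for every match.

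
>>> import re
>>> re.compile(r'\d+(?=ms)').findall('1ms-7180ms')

['1', '7180']

The `(?=…)`/`(?<=…)` assertion just peeks at neighbouring text; it doesn't advance the match position.
Since nothing is captured, `findall` lists the 2 matched substrings directly.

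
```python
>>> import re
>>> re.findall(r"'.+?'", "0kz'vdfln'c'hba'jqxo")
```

["'vdfln'", "'hba'"]

Matches: at [3:10] → "'vdfln'"; at [11:16] → "'hba'".
Since nothing is captured, `findall` lists the 2 matched substrings directly.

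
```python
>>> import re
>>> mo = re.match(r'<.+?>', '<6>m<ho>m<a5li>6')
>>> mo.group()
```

`re.match` won't scan ahead — the pattern has to work from the very first character.
The match spans [0:3] → '<6>'.

'<6>'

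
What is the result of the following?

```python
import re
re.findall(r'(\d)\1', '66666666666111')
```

['6', '6', '6', '6', '6', '1']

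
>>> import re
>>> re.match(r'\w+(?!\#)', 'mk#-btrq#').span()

`re.match` only tries the pattern at the start of the string.
The match spans [0:1] → 'm'.

(0, 1)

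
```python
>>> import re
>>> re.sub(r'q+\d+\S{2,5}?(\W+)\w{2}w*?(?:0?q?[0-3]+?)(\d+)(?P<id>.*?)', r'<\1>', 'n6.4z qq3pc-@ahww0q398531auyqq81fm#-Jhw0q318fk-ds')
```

This matches one or more of the literal 'q', then one or more of a digit, then 2 to 5 of a non-whitespace character (lazy); then one or more of a non-word character (captured); then exactly 2 of a word character, then zero or more of a literal 'w' (lazy); then optionally the literal '0', then optionally the literal 'q', then one or more of a character in [0-3] (lazy) (non-capturing group); then one or more of a digit (captured); then zero or more of any character (lazy) (captured as 'id').
With the lazy modifier that quantifier settles for the fewest repetitions that let the rest of the pattern succeed (the atoms after it are unaffected and can still be greedy).
Matches: at [6:25] → 'qq3pc-@ahww0q398531'; at [28:44] → 'qq81fm#-Jhw0q318'.
`\1` in the replacement pulls in group 1's text for each match.

'n6.4z <-@>auy<#->fk-ds'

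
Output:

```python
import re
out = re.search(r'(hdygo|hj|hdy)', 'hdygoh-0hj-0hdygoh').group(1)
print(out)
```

hdygo

The regex engine tests alternatives in the order written; an earlier branch that matches wins even if a later one would match more.
`search` walks the string left to right and returns the first match it finds.
The match spans [0:5] → 'hdygo'.
Captured: group 1 = 'hdygo'.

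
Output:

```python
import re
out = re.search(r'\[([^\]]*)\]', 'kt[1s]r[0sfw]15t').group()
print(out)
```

[1s]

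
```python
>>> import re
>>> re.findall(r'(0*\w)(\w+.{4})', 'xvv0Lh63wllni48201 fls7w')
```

The pattern matches zero or more of the literal '0', then a word character (captured); then one or more of a word character, then exactly 4 of any character (captured).
Walking the string: at [0:22] match 'xvv0Lh63wllni48201 fls', groups = ('x', 'vv0Lh63wllni48201 fls').
Multiple groups make `findall` return tuples — one 2-tuple for the one match.

[('x', 'vv0Lh63wllni48201 fls')]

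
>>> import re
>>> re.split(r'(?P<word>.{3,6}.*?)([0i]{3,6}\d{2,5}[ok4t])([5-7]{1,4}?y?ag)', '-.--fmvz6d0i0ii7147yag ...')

This matches 3 to 6 of any character, then zero or more of any character (lazy) (captured as 'word'); then 3 to 6 of one of [0i], then 2 to 5 of a digit, then one of [ok4t] (captured); then 1 to 4 of a character in [5-7] (lazy), then optionally a literal 'y', then the literal 'ag' (captured).
Lazy quantifiers expand one character at a time until the remainder of the pattern can match.
Matches to split on: at [0:22] → '-.--fmvz6d0i0ii7147yag'.
With a capturing group present, the delimiter's captured portion is kept in the result list.

['', '-.--fmvz6d', '0i0ii714', '7yag', ' ...']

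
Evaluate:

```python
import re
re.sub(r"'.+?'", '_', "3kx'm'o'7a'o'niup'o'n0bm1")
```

"3kx_o_o_o'n0bm1"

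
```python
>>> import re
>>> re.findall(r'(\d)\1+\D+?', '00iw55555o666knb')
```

After group 1 captures some text, `\1` only succeeds where that same text appears again.
Walking the string: at [0:3] match '00i', group 1 = '0'; at [4:10] match '55555o', group 1 = '5'; at [10:14] match '666k', group 1 = '6'.
`findall` collects group 1 from each match (3 total).

['0', '5', '6']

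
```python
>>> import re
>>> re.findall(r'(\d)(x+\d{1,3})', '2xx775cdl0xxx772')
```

[('2', 'xx775'), ('0', 'xxx772')]

With 2 capturing groups, `findall` returns a 2-tuple per match.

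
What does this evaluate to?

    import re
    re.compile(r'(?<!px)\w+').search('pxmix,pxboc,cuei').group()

'pxmix'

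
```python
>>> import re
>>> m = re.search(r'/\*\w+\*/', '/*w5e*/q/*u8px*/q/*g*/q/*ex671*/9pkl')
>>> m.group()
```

`re.search` tries every starting position until one works.
The match spans [0:7] → '/*w5e*/'.

'/*w5e*/'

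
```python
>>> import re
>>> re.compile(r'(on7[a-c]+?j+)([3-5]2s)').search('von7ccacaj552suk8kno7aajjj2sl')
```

None

The pattern matches the literal 'on7', then one or more of a character in [a-c] (lazy), then one or more of the literal 'j' (captured); then a character in [3-5], then the literal '2s' (captured).
`search` walks the string left to right and returns the first match it finds.
Here nothing in the string fits, so the call returns None.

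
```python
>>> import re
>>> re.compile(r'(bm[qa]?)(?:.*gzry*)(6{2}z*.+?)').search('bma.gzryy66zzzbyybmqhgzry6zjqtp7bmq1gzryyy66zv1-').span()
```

A `+?`/`*?`/`{m,n}?` starts at its minimum and grows only as far as needed for what follows to match.
The match spans [0:46] → 'bma.gzryy66zzzbyybmqhgzry6zjqtp7bmq1gzryyy66zv'.

(0, 46)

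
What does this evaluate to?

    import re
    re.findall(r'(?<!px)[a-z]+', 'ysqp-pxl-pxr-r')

The negative lookaround is zero-width — it rules out positions where the adjacent text would match, without consuming anything.
`findall` yields the raw match text (4 of them) because the pattern has no groups.

['ysqp', 'pxl', 'pxr', 'r']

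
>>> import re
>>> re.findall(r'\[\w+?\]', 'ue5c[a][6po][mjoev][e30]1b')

['[a]', '[6po]', '[mjoev]', '[e30]']

Scanning left to right: at [4:7] → '[a]'; at [7:12] → '[6po]'; at [12:19] → '[mjoev]'; at [19:24] → '[e30]'.
No capturing groups, so `findall` returns the 4 full match strings.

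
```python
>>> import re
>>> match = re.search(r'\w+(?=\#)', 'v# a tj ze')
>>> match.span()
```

(0, 1)

Lookahead/lookbehind check context without consuming it, so the matched span excludes the asserted characters.
The match spans [0:1] → 'v'.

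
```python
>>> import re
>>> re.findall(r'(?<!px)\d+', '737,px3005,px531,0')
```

['737', '005', '31', '0']

The negative lookaround is zero-width — it rules out positions where the adjacent text would match, without consuming anything.
Matches: at [0:3] → '737'; at [7:10] → '005'; at [14:16] → '31'; at [17:18] → '0'.
With no groups in the pattern, `findall` gives back each whole match — 4 here.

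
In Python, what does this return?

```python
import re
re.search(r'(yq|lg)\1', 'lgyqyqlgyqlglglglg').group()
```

'yqyq'

A backreference is literal: `\1` must see the identical characters the first group matched.
`re.search` tries every starting position until one works.
The match spans [2:6] → 'yqyq'.
Captured: group 1 = 'yq'.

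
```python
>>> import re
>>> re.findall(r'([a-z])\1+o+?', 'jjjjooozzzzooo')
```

`\1` is not a pattern — it's the concrete string captured by group 1, re-applied verbatim.
One capturing group, so `findall` returns just the captured substring from each match — 2 in all.

['j', 'z']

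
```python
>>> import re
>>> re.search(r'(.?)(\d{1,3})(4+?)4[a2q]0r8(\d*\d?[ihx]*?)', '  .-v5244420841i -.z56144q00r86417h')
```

None

The pattern matches optionally any character (captured); then 1 to 3 of a digit (captured); then one or more of a literal '4' (lazy) (captured); then a literal '4', then one of [a2q], then the literal '0r8'; then zero or more of a digit, then optionally a digit, then zero or more of one of [ihx] (lazy) (captured).
Unlike `match`, `search` isn't anchored — it looks for the pattern anywhere in the string.
Here nothing in the string fits, so the call returns None.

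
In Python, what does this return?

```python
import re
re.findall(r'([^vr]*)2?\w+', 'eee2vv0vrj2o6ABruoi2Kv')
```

['eee2']

One capturing group, so `findall` returns just the captured substring from the one match — 1 in all.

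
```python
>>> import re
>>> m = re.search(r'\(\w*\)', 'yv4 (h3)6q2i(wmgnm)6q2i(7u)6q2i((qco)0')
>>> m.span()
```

(4, 8)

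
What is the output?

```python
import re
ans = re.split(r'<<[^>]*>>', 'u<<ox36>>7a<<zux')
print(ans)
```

Matches to split on: at [1:9] → '<<ox36>>'.
Splitting on the pattern gives 2 pieces.

['u', '7a<<zux']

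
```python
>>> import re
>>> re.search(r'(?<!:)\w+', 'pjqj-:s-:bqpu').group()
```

'pjqj'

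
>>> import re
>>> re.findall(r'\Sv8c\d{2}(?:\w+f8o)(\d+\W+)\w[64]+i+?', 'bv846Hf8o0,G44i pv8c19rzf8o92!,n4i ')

['92!,']

Because there's exactly one group, `findall` drops the full match and keeps group 1 from the one hit.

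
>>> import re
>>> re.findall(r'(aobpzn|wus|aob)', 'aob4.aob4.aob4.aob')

['aob', 'aob', 'aob', 'aob']

Scanning left to right: at [0:3] match 'aob', group 1 = 'aob'; at [5:8] match 'aob', group 1 = 'aob'; at [10:13] match 'aob', group 1 = 'aob'; at [15:18] match 'aob', group 1 = 'aob'.
With a single group, `findall` returns only what that group captured — 4 items.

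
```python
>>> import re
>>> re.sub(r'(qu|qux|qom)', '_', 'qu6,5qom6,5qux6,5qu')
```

Branches in `(...|...)` are attempted left-to-right; the first branch that allows the whole pattern to succeed is taken.
Matches: at [0:2] → 'qu'; at [5:8] → 'qom'; at [11:13] → 'qu'; at [17:19] → 'qu'.
`sub` substitutes '_' at each match site.

'_6,5_6,5_x6,5_'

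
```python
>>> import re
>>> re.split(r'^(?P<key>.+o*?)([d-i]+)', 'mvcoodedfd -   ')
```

The group in the pattern means `split` returns the separators' captures alongside the pieces.

['', 'mvcoodedf', 'd', ' -   ']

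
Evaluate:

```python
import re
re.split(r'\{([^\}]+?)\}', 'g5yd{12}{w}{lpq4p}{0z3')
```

Matches to split on: at [4:8] → '{12}'; at [8:11] → '{w}'; at [11:18] → '{lpq4p}'.
`re.split` interleaves the captured-group text with the surrounding fragments.

['g5yd', '12', '', 'w', '', 'lpq4p', '{0z3']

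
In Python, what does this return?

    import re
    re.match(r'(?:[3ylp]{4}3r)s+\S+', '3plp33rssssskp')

None

`re.match` only tries the pattern at the start of the string.
Here the pattern fails at index 0, so the call returns None.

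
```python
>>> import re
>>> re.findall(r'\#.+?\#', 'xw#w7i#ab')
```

['#w7i#']

No capturing groups, so `findall` returns the 1 full match string.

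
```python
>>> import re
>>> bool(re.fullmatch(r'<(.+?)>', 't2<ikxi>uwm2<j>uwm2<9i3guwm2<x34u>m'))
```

For `fullmatch`, every character of the input must be accounted for by the pattern.
Here the string isn't matched end-to-end, so the call returns None, and `bool(None)` is False.

False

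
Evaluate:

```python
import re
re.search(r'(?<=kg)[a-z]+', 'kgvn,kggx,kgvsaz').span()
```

(2, 4)

The positive lookaround only admits positions where the adjacent text matches; those characters stay outside the span.
`re.search` tries every starting position until one works.
The match spans [2:4] → 'vn'.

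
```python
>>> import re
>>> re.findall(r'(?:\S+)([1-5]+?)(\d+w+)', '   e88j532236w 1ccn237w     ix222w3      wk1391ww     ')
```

[('3', '6w'), ('3', '7w'), ('2', '2w'), ('3', '91ww')]

This matches one or more of a non-whitespace character (non-capturing group); then one or more of a character in [1-5] (lazy) (captured); then one or more of a digit, then one or more of a literal 'w' (captured).
2 groups means each result is a tuple of 2 captured strings — 4 here.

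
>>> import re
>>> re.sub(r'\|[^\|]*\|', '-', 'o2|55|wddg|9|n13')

'o2-wddg-n13'

Each match is replaced by '-'.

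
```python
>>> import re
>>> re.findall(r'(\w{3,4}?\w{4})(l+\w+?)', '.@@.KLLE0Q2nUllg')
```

[('LLE0Q2nU', 'llg')]

2 groups means the one result is a tuple of 2 captured strings — 1 here.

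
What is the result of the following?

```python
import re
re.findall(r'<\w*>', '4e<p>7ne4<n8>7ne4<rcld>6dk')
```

['<p>', '<n8>', '<rcld>']

Scanning left to right: at [2:5] → '<p>'; at [9:13] → '<n8>'; at [17:23] → '<rcld>'.
No capturing groups, so `findall` returns the 3 full match strings.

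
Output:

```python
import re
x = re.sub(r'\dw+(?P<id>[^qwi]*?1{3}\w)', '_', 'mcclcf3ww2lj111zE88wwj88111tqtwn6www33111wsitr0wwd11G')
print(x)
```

mcclcf_E8_qtwn_sitr0wwd11G

This matches a digit, then one or more of a literal 'w'; then zero or more of any character except [qwi] (lazy), then exactly 3 of the literal '1', then a word character (captured as 'id').
Matches: at [6:16] → '3ww2lj111z'; at [18:28] → '8wwj88111t'; at [32:42] → '6www33111w'.
Every occurrence is swapped for '_'.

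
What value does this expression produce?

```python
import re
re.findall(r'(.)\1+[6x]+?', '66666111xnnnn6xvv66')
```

['6', '1', 'n', 'v']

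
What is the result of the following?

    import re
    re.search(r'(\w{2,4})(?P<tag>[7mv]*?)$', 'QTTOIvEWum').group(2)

'm'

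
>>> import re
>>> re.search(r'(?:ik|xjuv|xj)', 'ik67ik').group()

`re.search` tries every starting position until one works.
The match spans [0:2] → 'ik'.

'ik'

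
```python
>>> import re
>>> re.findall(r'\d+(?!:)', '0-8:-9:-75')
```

The negative lookahead/lookbehind blocks any match where the forbidden context is present.
Matches: at [0:1] → '0'; at [8:10] → '75'.
No capturing groups, so `findall` returns the 2 full match strings.

['0', '75']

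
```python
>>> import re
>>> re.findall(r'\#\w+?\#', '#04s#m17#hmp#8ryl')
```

`findall` yields the raw match text (2 of them) because the pattern has no groups.

['#04s#', '#hmp#']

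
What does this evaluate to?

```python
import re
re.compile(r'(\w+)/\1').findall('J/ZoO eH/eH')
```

['eH']

`\1` is not a pattern — it's the concrete string captured by group 1, re-applied verbatim.
Walking the string: at [6:11] match 'eH/eH', group 1 = 'eH'.
Because there's exactly one group, `findall` drops the full match and keeps group 1 from the one hit.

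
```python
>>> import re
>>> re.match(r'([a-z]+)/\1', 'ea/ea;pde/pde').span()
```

(0, 5)

With `match`, the pattern is implicitly anchored at the beginning.
The match spans [0:5] → 'ea/ea'.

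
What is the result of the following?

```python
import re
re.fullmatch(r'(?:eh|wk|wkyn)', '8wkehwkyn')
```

`re.fullmatch` requires the pattern to consume the entire string.
Here there's no way to consume every character, so the call returns None.

None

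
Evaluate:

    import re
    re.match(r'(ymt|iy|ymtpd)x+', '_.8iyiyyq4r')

None

`match` is anchored at position 0; if the pattern doesn't fit there, it returns None.
Here the string doesn't start with a match, so the call returns None.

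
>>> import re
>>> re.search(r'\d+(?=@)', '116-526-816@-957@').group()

'816'

Because the assertion is zero-width, the text it checks is not consumed and won't appear in the result.
`re.search` tries every starting position until one works.
The match spans [8:11] → '816'.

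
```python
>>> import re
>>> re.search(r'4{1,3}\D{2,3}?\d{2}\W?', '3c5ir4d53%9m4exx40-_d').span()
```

The match spans [12:19] → '4exx40-'.

(12, 19)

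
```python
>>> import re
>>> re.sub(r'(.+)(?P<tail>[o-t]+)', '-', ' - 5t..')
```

'-..'

Pattern: one or more of any character (captured); then one or more of a character in [o-t] (captured as 'tail').
Matches: at [0:5] → ' - 5t'.
Every occurrence is swapped for '-'.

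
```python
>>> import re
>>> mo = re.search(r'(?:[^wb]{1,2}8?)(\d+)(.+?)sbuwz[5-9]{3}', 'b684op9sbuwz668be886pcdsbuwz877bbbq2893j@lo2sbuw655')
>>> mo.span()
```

(1, 15)

A non-greedy quantifier consumes as few characters as it can — just enough that the remainder of the pattern still matches from where it stops; whatever follows it matches normally.
The match spans [1:15] → '684op9sbuwz668'.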